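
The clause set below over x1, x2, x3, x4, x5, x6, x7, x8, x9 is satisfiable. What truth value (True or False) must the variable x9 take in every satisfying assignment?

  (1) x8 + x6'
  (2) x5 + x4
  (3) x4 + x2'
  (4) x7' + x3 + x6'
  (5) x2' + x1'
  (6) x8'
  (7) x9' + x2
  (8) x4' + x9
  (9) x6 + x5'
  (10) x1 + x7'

Suppose x9 = 0.
The clause (x8') is unit, so x8 = 0.
The clause (x6') is unit, so x6 = 0.
The clause (x4') is unit, so x4 = 0.
The clause (x5) is unit, so x5 = 1.
Now (x5') is unsatisfied and unit — conflict.
So every satisfying assignment has x9 = True.

True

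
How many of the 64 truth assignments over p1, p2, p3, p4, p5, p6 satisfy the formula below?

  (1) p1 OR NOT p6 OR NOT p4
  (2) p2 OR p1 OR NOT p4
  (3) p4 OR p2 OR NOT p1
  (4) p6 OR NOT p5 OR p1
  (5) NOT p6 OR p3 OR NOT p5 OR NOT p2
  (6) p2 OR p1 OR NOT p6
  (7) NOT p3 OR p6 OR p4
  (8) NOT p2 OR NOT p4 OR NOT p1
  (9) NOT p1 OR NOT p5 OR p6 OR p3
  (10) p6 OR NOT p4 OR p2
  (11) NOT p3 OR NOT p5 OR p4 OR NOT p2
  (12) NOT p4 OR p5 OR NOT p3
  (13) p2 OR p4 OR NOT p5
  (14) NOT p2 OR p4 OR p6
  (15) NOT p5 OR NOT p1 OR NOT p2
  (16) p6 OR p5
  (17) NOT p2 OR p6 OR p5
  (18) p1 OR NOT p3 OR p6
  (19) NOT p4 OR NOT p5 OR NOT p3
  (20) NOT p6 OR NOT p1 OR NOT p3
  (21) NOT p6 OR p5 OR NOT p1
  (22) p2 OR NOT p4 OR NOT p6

There are 2^6 = 64 truth assignments over (p1, p2, p3, p4, p5, p6).
Split on p6. With p6 = true, the clauses containing p6 are satisfied and NOT p6 drops from the rest; 2 of the 2^5 = 32 assignments to the other variables satisfy what remains.
With p6 = false, by the same count on the reduced clause set, 0 assignments work.
(One model: p1=F, p2=T, p3=F, p4=F, p5=F, p6=T.)
Total: 2 + 0 = 2.

2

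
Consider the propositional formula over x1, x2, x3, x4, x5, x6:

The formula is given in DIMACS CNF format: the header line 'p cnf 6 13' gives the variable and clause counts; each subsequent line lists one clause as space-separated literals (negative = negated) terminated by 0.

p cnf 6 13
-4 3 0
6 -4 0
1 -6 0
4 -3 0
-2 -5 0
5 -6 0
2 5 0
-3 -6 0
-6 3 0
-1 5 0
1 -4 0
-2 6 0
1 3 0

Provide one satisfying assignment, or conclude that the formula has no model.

Suppose x4 = False.
(¬x3) alone gives x3 = False.
(¬x6) alone gives x6 = False.
(¬x2) alone gives x2 = False.
(x5) alone gives x5 = True.
(x1) alone gives x1 = True.
All clauses are satisfied.

x1 ↦ True; x2 ↦ False; x3 ↦ False; x4 ↦ False; x5 ↦ True; x6 ↦ False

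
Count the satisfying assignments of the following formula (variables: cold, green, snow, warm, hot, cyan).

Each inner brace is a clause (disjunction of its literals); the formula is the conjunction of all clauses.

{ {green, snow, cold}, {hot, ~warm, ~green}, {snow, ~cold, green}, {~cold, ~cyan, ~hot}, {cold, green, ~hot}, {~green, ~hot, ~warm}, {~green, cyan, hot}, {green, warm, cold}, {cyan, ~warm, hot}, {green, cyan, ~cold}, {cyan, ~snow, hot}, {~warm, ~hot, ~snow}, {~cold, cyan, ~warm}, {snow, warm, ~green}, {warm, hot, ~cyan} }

5

There are 2^6 = 64 truth assignments over (cold, green, snow, warm, hot, cyan).
Split on warm. With warm = 1, the clauses containing warm are satisfied and ~warm drops from the rest; 2 of the 2^5 = 32 assignments to the other variables satisfy what remains.
With warm = 0, by the same count on the reduced clause set, 3 assignments work.
(One model: cold=F, green=F, snow=T, warm=T, hot=F, cyan=T.)
Total: 2 + 3 = 5.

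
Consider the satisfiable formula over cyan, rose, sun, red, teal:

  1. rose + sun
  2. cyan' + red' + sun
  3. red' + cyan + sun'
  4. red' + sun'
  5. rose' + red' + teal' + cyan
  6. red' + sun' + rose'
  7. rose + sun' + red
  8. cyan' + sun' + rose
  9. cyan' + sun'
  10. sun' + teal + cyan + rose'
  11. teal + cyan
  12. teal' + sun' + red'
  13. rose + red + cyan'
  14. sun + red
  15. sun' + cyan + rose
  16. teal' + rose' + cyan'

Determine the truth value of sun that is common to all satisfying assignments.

True

Suppose sun = 0.
From the singleton clause (rose), rose = 1.
From the singleton clause (red), red = 1.
From the singleton clause (cyan'), cyan = 0.
From the singleton clause (teal'), teal = 0.
That conflicts with the unit clause (teal).
So every satisfying assignment has sun = True.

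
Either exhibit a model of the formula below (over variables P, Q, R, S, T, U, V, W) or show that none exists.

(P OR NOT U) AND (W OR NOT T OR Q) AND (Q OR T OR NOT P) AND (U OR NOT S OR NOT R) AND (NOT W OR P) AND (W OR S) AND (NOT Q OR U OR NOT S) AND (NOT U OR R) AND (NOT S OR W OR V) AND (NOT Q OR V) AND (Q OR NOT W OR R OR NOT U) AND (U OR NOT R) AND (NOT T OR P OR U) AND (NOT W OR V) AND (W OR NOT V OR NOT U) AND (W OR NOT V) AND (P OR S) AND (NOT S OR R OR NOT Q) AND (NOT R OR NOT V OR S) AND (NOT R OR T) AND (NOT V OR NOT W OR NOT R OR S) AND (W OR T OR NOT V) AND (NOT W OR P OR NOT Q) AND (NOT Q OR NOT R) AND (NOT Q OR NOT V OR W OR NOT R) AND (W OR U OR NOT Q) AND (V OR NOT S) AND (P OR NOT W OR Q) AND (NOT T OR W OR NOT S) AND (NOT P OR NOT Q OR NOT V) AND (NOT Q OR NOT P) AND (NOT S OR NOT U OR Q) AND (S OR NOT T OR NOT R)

P: true, Q: false, R: false, S: true, T: true, U: false, V: true, W: true

Case P = true:
The clause (NOT Q) is unit, so Q = false.
The clause (T) is unit, so T = true.
The clause (W) is unit, so W = true.
The clause (V) is unit, so V = true.
Case U = false:
The clause (NOT R) is unit, so R = false.
Every clause is now satisfied; S is unconstrained.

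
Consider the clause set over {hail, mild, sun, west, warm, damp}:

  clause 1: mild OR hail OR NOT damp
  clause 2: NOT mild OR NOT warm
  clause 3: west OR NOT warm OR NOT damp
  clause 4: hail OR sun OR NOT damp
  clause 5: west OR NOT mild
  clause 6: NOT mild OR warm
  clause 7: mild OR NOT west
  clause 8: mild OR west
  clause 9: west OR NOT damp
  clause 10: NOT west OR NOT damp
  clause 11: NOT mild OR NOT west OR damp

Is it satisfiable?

Try mild = false.
Unit clause (NOT west) forces west = false.
But (west) is also a unit clause — contradiction.
Undo mild and try mild = true.
Unit clause (NOT warm) forces warm = false.
But (warm) is also a unit clause — contradiction.
Both values of mild lead to a conflict.
No assignment satisfies every clause.

No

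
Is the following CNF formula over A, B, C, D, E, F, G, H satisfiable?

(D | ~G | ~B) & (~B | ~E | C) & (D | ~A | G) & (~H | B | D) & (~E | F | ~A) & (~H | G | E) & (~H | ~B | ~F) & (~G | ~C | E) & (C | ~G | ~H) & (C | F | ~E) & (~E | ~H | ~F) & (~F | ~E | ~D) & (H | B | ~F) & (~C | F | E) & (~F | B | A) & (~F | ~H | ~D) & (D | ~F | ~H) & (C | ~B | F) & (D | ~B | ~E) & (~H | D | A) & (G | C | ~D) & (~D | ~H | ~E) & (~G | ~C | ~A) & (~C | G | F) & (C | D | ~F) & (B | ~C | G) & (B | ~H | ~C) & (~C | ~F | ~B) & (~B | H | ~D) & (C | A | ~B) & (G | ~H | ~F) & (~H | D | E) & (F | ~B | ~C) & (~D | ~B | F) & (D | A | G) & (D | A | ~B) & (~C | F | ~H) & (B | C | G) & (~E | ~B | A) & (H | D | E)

Satisfiable

Case D = 1:
Case F = 0:
The clause (~B) is unit, so B = 0.
Case E = 0:
The clause (~C) is unit, so C = 0.
The clause (G) is unit, so G = 1.
The clause (~H) is unit, so H = 0.
No clause remains; A is free.
A satisfying assignment: A ↦ 1; B ↦ 0; C ↦ 0; D ↦ 1; E ↦ 0; F ↦ 0; G ↦ 1; H ↦ 0.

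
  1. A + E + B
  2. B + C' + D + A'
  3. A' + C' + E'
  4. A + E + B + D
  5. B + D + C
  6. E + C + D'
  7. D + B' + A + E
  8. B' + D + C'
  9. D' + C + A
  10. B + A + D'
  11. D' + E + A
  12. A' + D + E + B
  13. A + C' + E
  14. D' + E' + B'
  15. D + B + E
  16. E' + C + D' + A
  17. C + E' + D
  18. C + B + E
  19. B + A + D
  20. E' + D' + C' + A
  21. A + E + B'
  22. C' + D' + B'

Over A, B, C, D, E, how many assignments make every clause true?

3

There are 2^5 = 32 truth assignments over (A, B, C, D, E).
Split on B. With B = 1, the clauses containing B are satisfied and B' drops from the rest; 1 of the 2^4 = 16 assignments to the other variables satisfy what remains.
With B = 0, by the same count on the reduced clause set, 2 assignments work.
(One model: A=T, B=F, C=F, D=T, E=T.)
Total: 1 + 2 = 3.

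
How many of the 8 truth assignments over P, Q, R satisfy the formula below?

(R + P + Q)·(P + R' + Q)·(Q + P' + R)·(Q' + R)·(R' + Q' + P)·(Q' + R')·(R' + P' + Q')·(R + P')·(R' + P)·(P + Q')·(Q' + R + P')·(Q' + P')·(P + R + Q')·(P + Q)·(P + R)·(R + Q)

There are 2^3 = 8 truth assignments over (P, Q, R).
Check each against the 16 clauses (columns in the order P, Q, R):
  F F F  ✗ fails (R + P + Q)
  F F T  ✗ fails (P + R' + Q)
  F T F  ✗ fails (Q' + R)
  F T T  ✗ fails (R' + Q' + P)
  T F F  ✗ fails (Q + P' + R)
  T F T  ✓ satisfies all
  T T F  ✗ fails (Q' + R)
  T T T  ✗ fails (Q' + R')
1 of the 8 rows is a model.

1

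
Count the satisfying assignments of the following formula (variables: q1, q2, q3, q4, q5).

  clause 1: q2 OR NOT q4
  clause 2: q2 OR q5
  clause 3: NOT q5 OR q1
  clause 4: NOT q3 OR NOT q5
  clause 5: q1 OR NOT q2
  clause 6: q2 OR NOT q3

7

There are 2^5 = 32 truth assignments over (q1, q2, q3, q4, q5).
Split on q2. With q2 = true, the clauses containing q2 are satisfied and NOT q2 drops from the rest; 6 of the 2^4 = 16 assignments to the other variables satisfy what remains.
With q2 = false, by the same count on the reduced clause set, 1 assignment works.
(One model: q1=T, q2=F, q3=F, q4=F, q5=T.)
Total: 6 + 1 = 7.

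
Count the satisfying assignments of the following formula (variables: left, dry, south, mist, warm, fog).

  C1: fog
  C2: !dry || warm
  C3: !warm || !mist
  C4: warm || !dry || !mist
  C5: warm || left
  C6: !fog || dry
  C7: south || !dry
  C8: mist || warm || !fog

2

There are 2^6 = 64 truth assignments over (left, dry, south, mist, warm, fog).
Split on dry. With dry = true, the clauses containing dry are satisfied and !dry drops from the rest; 2 of the 2^5 = 32 assignments to the other variables satisfy what remains.
With dry = false, by the same count on the reduced clause set, 0 assignments work.
(One model: left=F, dry=T, south=T, mist=F, warm=T, fog=T.)
Total: 2 + 0 = 2.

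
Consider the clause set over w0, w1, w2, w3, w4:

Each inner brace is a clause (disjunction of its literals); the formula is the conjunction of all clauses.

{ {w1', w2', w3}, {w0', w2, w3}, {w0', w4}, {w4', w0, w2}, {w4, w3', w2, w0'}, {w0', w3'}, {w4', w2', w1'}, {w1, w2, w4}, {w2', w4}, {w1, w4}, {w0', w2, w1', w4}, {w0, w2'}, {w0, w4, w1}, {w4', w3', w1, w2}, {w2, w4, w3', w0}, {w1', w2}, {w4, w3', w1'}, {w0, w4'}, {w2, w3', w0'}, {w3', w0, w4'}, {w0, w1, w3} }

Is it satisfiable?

Try w0 = 1.
From the singleton clause (w4), w4 = 1.
From the singleton clause (w3'), w3 = 0.
From the singleton clause (w2), w2 = 1.
From the singleton clause (w1'), w1 = 0.
Every clause now holds.
A satisfying assignment: w0 ↦ 1; w1 ↦ 0; w2 ↦ 1; w3 ↦ 0; w4 ↦ 1.

Yes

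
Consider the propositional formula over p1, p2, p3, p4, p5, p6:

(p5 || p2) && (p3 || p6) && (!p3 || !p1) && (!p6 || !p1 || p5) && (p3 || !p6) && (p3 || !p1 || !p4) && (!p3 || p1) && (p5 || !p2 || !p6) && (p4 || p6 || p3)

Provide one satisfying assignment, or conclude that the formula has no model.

Try p5 = true.
Try p3 = true.
The clause (!p1) is unit, so p1 = false.
That conflicts with the unit clause (p1).
Undo p3 and try p3 = false.
The clause (p6) is unit, so p6 = true.
That conflicts with the unit clause (!p6).
Both values of p3 lead to a conflict.
Undo p5 and try p5 = false.
The clause (p2) is unit, so p2 = true.
The clause (!p6) is unit, so p6 = false.
The clause (p3) is unit, so p3 = true.
The clause (!p1) is unit, so p1 = false.
That conflicts with the unit clause (p1).
Both values of p5 lead to a conflict.

UNSATISFIABLE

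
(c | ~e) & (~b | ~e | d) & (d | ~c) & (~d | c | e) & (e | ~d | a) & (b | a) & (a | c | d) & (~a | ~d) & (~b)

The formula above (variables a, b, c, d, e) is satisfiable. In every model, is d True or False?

False

Suppose d = 1.
The clause (~a) is unit, so a = 0.
The clause (e) is unit, so e = 1.
The clause (c) is unit, so c = 1.
The clause (b) is unit, so b = 1.
But (~b) is also a unit clause — contradiction.
So every satisfying assignment has d = False.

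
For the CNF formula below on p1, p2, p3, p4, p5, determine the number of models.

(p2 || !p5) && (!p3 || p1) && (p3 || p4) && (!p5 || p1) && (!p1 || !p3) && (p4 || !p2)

5

There are 2^5 = 32 truth assignments over (p1, p2, p3, p4, p5).
Split on p4. With p4 = true, the clauses containing p4 are satisfied and !p4 drops from the rest; 5 of the 2^4 = 16 assignments to the other variables satisfy what remains.
With p4 = false, by the same count on the reduced clause set, 0 assignments work.
Total: 5 + 0 = 5.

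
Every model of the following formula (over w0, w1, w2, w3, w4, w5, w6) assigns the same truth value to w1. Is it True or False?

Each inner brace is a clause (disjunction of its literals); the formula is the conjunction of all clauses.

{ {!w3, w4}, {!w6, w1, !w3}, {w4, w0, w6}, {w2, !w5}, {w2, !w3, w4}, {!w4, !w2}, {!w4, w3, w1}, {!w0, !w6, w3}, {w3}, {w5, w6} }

True

Suppose w1 = false.
The clause (w3) is unit, so w3 = true.
The clause (w4) is unit, so w4 = true.
The clause (!w6) is unit, so w6 = false.
The clause (!w2) is unit, so w2 = false.
The clause (!w5) is unit, so w5 = false.
That conflicts with the unit clause (w5).
So every satisfying assignment has w1 = True.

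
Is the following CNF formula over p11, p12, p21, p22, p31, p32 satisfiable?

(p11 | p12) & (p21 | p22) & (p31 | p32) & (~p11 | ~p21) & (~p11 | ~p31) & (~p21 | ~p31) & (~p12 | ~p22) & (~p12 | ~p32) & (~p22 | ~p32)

Branch on p11: set p11 = 1.
The clause (~p21) is unit, so p21 = 0.
The clause (p22) is unit, so p22 = 1.
The clause (~p31) is unit, so p31 = 0.
The clause (p32) is unit, so p32 = 1.
Now (~p32) is unsatisfied and unit — conflict.
Undo p11 and try p11 = 0.
The clause (p12) is unit, so p12 = 1.
The clause (~p22) is unit, so p22 = 0.
The clause (p21) is unit, so p21 = 1.
The clause (~p31) is unit, so p31 = 0.
The clause (p32) is unit, so p32 = 1.
Now (~p32) is unsatisfied and unit — conflict.
Both values of p11 lead to a conflict.
No assignment satisfies every clause.

Unsatisfiable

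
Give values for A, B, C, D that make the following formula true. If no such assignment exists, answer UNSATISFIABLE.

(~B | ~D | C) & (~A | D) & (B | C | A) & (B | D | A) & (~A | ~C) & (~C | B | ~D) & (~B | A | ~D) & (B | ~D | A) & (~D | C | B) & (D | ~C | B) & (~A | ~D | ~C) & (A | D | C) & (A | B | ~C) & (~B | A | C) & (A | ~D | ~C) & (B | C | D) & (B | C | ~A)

Branch on A: set A = 0.
Branch on B: set B = 1.
From the singleton clause (~D), D = 0.
From the singleton clause (C), C = 1.
This assignment satisfies each clause.

A ↦ 0, B ↦ 1, C ↦ 1, D ↦ 0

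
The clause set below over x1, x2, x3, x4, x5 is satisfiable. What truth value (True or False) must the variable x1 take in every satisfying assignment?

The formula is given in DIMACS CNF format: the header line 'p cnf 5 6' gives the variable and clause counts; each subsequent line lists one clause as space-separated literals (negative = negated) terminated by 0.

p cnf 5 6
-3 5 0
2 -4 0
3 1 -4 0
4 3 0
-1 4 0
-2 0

Suppose x1 = True.
Unit clause (x4) forces x4 = True.
Unit clause (x2) forces x2 = True.
That conflicts with the unit clause (¬x2).
So every satisfying assignment has x1 = False.

False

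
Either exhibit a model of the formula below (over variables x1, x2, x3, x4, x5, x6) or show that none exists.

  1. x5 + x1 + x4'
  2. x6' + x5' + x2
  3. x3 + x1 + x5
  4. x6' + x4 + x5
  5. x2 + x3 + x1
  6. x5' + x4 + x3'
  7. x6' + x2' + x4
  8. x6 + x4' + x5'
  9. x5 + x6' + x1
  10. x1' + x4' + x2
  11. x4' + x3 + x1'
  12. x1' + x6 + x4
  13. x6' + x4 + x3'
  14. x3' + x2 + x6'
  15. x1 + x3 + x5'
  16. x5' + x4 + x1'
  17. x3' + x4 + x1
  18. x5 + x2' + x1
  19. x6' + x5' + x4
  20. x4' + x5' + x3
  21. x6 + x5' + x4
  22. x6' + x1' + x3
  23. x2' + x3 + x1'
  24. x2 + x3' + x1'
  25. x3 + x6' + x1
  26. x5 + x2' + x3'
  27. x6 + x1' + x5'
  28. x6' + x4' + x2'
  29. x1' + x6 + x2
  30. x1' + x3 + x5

UNSATISFIABLE

Branch on x5: set x5 = 1.
Branch on x6: set x6 = 0.
From the singleton clause (x4'), x4 = 0.
Now (x4) is unsatisfied and unit — conflict.
Undo x6 and try x6 = 1.
From the singleton clause (x2), x2 = 1.
From the singleton clause (x4), x4 = 1.
Now (x4') is unsatisfied and unit — conflict.
Either choice for x6 ends in contradiction.
Undo x5 and try x5 = 0.
Branch on x1: set x1 = 1.
From the singleton clause (x3), x3 = 1.
From the singleton clause (x2), x2 = 1.
Now (x2') is unsatisfied and unit — conflict.
Undo x1 and try x1 = 0.
From the singleton clause (x4'), x4 = 0.
From the singleton clause (x3), x3 = 1.
Now (x3') is unsatisfied and unit — conflict.
Either choice for x1 ends in contradiction.
Either choice for x5 ends in contradiction.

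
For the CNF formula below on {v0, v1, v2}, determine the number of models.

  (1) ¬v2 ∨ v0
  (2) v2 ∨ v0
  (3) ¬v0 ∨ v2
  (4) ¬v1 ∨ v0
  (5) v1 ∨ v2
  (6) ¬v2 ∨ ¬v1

1

There are 2^3 = 8 truth assignments over (v0, v1, v2).
Check each against the 6 clauses (columns in the order v0, v1, v2):
  F F F  ✗ fails (v2 ∨ v0)
  F F T  ✗ fails (¬v2 ∨ v0)
  F T F  ✗ fails (v2 ∨ v0)
  F T T  ✗ fails (¬v2 ∨ v0)
  T F F  ✗ fails (¬v0 ∨ v2)
  T F T  ✓ satisfies all
  T T F  ✗ fails (¬v0 ∨ v2)
  T T T  ✗ fails (¬v2 ∨ ¬v1)
1 of the 8 rows is a model.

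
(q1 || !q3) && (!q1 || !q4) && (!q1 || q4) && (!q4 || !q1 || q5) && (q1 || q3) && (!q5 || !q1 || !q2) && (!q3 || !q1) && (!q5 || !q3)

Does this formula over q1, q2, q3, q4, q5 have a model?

Unsatisfiable

Suppose q1 = true.
Unit clause (!q4) forces q4 = false.
That conflicts with the unit clause (q4).
That branch fails; take q1 = false instead.
Unit clause (!q3) forces q3 = false.
That conflicts with the unit clause (q3).
Both values of q1 lead to a conflict.
No assignment satisfies every clause.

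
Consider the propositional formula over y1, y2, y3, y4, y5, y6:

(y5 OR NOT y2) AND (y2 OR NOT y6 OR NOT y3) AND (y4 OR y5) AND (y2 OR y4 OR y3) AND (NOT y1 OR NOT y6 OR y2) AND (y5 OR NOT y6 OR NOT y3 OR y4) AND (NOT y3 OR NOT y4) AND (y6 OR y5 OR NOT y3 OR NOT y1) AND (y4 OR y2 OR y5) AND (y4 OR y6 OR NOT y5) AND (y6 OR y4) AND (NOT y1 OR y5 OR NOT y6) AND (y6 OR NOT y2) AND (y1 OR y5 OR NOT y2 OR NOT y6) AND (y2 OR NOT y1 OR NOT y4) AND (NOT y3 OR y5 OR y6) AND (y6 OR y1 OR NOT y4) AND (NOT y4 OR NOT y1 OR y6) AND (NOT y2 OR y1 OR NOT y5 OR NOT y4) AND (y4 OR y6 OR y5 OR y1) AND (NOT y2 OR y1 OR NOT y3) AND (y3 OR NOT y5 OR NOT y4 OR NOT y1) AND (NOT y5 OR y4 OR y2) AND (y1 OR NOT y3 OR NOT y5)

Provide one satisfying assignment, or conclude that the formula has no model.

Case y5 = true:
Case y3 = true:
Unit clause (NOT y4) forces y4 = false.
Unit clause (y6) forces y6 = true.
Unit clause (y2) forces y2 = true.
Unit clause (y1) forces y1 = true.
All clauses are satisfied.

y1 ↦ true; y2 ↦ true; y3 ↦ true; y4 ↦ false; y5 ↦ true; y6 ↦ true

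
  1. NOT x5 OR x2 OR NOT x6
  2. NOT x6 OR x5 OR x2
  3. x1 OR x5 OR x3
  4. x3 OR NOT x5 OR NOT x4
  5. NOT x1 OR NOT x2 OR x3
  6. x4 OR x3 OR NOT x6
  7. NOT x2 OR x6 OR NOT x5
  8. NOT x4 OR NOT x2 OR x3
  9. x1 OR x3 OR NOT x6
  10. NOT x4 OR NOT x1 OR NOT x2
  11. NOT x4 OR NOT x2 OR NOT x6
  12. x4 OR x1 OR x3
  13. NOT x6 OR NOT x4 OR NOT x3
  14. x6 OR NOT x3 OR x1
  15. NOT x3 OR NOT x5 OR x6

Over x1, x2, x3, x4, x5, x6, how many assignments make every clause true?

10

There are 2^6 = 64 truth assignments over (x1, x2, x3, x4, x5, x6).
Split on x4. With x4 = true, the clauses containing x4 are satisfied and NOT x4 drops from the rest; 2 of the 2^5 = 32 assignments to the other variables satisfy what remains.
With x4 = false, by the same count on the reduced clause set, 8 assignments work.
(One model: x1=F, x2=T, x3=T, x4=F, x5=F, x6=T.)
Total: 2 + 8 = 10.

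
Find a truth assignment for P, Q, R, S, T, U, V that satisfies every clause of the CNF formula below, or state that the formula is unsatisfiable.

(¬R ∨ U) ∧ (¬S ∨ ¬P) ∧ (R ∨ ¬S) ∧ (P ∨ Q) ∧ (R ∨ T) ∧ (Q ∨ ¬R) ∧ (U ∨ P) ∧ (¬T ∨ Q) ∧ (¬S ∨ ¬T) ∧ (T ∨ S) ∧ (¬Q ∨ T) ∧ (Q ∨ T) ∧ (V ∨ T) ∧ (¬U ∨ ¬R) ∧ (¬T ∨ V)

Try R = False.
(¬S) alone gives S = False.
(T) alone gives T = True.
(Q) alone gives Q = True.
(V) alone gives V = True.
Try U = False.
(P) alone gives P = True.
Every clause now holds.

P=True,  Q=True,  R=False,  S=False,  T=True,  U=False,  V=True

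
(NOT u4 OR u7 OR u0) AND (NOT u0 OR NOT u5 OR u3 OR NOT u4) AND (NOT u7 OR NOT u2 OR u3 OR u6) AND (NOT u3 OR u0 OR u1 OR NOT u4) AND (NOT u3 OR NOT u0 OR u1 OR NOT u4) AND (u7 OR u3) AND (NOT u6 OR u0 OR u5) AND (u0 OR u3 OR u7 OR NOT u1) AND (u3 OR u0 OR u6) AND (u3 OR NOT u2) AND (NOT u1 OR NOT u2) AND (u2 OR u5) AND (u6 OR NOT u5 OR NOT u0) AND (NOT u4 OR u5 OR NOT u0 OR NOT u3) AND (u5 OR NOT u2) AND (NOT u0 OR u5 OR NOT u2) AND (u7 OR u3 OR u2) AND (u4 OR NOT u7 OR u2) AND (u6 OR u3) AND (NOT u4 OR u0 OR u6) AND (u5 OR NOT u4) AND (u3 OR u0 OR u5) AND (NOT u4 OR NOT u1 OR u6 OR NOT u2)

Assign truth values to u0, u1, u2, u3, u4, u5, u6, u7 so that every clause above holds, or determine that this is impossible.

Try u7 = true.
Try u3 = true.
Try u1 = false.
Try u0 = false.
Unit clause (NOT u4) forces u4 = false.
Unit clause (u2) forces u2 = true.
Unit clause (u5) forces u5 = true.
No clause remains; u6 is free.

u0=false, u1=false, u2=true, u3=true, u4=false, u5=true, u6=false, u7=true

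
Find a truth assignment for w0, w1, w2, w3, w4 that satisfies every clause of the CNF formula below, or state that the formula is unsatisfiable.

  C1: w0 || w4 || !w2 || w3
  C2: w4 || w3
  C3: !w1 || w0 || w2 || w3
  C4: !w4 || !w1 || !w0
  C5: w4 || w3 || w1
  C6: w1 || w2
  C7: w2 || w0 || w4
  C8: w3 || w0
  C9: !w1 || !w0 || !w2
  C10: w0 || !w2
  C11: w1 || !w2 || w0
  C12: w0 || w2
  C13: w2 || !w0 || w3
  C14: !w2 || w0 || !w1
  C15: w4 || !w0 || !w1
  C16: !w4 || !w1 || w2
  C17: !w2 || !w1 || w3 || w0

w0=true,  w1=false,  w2=true,  w3=false,  w4=true

Branch on w4: set w4 = true.
Branch on w1: set w1 = false.
Unit clause (w2) forces w2 = true.
Unit clause (w0) forces w0 = true.
No clause remains; w3 is free.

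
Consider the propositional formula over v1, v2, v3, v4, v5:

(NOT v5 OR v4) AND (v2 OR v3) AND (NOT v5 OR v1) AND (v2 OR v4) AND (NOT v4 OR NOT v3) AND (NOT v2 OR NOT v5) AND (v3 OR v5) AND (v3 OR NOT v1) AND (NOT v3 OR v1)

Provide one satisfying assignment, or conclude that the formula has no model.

v1: true,  v2: true,  v3: true,  v4: false,  v5: false

Case v5 = false:
Unit clause (v3) forces v3 = true.
Unit clause (NOT v4) forces v4 = false.
Unit clause (v2) forces v2 = true.
Unit clause (v1) forces v1 = true.
This assignment satisfies each clause.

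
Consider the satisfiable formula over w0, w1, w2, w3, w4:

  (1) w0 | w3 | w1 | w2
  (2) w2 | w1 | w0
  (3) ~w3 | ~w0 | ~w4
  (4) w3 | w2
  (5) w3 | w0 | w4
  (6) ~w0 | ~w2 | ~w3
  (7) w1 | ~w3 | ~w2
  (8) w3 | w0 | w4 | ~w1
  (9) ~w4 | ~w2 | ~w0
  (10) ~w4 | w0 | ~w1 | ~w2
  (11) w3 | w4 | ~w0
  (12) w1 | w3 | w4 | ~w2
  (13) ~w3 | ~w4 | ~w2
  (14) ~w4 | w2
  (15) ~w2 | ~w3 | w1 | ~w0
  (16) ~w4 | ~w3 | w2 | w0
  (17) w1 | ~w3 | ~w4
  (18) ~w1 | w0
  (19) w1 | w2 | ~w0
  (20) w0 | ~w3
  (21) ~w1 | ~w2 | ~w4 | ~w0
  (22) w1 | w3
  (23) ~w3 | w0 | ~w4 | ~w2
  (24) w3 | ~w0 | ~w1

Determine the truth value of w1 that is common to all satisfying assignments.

True

Suppose w1 = 0.
Unit clause (w3) forces w3 = 1.
Unit clause (~w2) forces w2 = 0.
Unit clause (w0) forces w0 = 1.
That conflicts with the unit clause (~w0).
So every satisfying assignment has w1 = True.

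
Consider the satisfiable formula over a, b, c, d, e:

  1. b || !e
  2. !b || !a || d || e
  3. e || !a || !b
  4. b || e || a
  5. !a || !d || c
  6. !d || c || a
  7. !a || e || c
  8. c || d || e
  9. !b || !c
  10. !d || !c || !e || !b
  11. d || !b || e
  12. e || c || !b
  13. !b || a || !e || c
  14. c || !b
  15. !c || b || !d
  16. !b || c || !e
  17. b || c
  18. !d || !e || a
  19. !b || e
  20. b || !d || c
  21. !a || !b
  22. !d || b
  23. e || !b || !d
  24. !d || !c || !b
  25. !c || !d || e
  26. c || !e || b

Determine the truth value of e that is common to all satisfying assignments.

Suppose e = true.
Unit clause (b) forces b = true.
Unit clause (!c) forces c = false.
But (c) is also a unit clause — contradiction.
So every satisfying assignment has e = False.

False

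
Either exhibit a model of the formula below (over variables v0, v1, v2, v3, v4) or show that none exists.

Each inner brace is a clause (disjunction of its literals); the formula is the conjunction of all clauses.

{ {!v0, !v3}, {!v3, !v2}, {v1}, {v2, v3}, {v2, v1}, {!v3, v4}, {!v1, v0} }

Unit clause (v1) forces v1 = true.
Unit clause (v0) forces v0 = true.
Unit clause (!v3) forces v3 = false.
Unit clause (v2) forces v2 = true.
All clauses hold; v4 can take either value.

v0=true, v1=true, v2=true, v3=false, v4=true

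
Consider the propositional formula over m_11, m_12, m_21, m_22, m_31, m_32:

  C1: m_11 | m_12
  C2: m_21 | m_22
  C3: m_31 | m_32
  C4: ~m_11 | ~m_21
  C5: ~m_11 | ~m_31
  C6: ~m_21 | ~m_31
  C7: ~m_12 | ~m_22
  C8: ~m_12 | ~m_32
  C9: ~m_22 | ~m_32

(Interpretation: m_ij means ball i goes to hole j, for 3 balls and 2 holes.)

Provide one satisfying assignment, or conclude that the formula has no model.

UNSATISFIABLE

Branch on m_11: set m_11 = 1.
From the singleton clause (~m_21), m_21 = 0.
From the singleton clause (m_22), m_22 = 1.
From the singleton clause (~m_31), m_31 = 0.
From the singleton clause (m_32), m_32 = 1.
Now (~m_32) is unsatisfied and unit — conflict.
That branch fails; take m_11 = 0 instead.
From the singleton clause (m_12), m_12 = 1.
From the singleton clause (~m_22), m_22 = 0.
From the singleton clause (m_21), m_21 = 1.
From the singleton clause (~m_31), m_31 = 0.
From the singleton clause (m_32), m_32 = 1.
Now (~m_32) is unsatisfied and unit — conflict.
Neither m_11 = 1 nor m_11 = 0 works.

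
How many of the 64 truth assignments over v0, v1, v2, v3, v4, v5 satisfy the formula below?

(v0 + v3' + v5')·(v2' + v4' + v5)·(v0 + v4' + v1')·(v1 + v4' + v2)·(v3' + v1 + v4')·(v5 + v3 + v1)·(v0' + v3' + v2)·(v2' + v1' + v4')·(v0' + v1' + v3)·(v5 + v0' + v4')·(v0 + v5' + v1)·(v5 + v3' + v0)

11

There are 2^6 = 64 truth assignments over (v0, v1, v2, v3, v4, v5).
Split on v5. With v5 = 1, the clauses containing v5 are satisfied and v5' drops from the rest; 7 of the 2^5 = 32 assignments to the other variables satisfy what remains.
With v5 = 0, by the same count on the reduced clause set, 4 assignments work.
(One model: v0=F, v1=T, v2=F, v3=F, v4=F, v5=F.)
Total: 7 + 4 = 11.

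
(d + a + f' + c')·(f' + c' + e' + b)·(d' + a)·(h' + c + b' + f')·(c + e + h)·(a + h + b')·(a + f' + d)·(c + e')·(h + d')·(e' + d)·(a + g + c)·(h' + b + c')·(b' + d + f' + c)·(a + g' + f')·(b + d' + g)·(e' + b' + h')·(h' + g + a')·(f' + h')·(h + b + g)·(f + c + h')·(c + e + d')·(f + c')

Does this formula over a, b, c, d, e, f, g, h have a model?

Yes

Branch on d: set d = 0.
From the singleton clause (e'), e = 0.
Branch on c: set c = 1.
From the singleton clause (f), f = 1.
From the singleton clause (a), a = 1.
From the singleton clause (h'), h = 0.
Branch on b: set b = 1.
All clauses hold; g can take either value.
A satisfying assignment: a=1, b=1, c=1, d=0, e=0, f=1, g=0, h=0.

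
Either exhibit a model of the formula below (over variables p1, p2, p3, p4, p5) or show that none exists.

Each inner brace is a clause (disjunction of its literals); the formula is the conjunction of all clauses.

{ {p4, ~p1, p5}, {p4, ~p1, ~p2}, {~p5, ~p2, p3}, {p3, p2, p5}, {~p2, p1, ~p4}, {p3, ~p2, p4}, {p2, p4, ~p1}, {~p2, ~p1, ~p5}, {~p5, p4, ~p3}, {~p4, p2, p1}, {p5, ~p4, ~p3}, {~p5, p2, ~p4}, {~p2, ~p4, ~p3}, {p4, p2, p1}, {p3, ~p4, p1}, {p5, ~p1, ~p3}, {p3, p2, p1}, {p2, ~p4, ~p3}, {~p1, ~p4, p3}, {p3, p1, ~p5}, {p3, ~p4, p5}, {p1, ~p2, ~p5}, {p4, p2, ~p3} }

p1=0; p2=1; p3=1; p4=0; p5=0

Branch on p4: set p4 = 0.
Branch on p1: set p1 = 0.
The clause (p2) is unit, so p2 = 1.
The clause (p3) is unit, so p3 = 1.
The clause (~p5) is unit, so p5 = 0.
Every clause now holds.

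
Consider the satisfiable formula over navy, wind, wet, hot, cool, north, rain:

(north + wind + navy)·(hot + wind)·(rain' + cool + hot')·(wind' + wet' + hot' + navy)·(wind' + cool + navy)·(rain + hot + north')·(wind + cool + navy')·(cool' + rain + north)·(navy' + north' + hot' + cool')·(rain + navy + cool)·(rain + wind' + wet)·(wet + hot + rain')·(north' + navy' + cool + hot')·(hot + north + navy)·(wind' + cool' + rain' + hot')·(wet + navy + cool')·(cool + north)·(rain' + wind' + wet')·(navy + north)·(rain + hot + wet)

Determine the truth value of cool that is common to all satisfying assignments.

Suppose cool = 0.
The clause (north) is unit, so north = 1.
Branch on hot: set hot = 1.
The clause (rain') is unit, so rain = 0.
The clause (navy) is unit, so navy = 1.
That conflicts with the unit clause (navy').
So hot must be the other value — set hot = 0.
The clause (wind) is unit, so wind = 1.
The clause (navy) is unit, so navy = 1.
The clause (rain) is unit, so rain = 1.
The clause (wet) is unit, so wet = 1.
That conflicts with the unit clause (wet').
Either choice for hot ends in contradiction.
So every satisfying assignment has cool = True.

True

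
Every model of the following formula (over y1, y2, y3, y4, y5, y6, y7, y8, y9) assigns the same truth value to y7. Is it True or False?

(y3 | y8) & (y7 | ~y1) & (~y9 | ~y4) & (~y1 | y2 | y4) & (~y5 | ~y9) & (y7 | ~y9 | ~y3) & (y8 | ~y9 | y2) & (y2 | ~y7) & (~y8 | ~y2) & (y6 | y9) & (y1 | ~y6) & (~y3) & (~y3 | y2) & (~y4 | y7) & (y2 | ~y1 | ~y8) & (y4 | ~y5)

Suppose y7 = 1.
The clause (y2) is unit, so y2 = 1.
The clause (~y8) is unit, so y8 = 0.
The clause (y3) is unit, so y3 = 1.
That conflicts with the unit clause (~y3).
So every satisfying assignment has y7 = False.

False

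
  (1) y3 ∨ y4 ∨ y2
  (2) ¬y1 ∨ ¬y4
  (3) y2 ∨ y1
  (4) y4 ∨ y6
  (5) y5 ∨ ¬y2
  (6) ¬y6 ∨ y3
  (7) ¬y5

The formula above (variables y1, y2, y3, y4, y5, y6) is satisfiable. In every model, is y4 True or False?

Suppose y4 = True.
Unit clause (¬y1) forces y1 = False.
Unit clause (y2) forces y2 = True.
Unit clause (y5) forces y5 = True.
That conflicts with the unit clause (¬y5).
So every satisfying assignment has y4 = False.

False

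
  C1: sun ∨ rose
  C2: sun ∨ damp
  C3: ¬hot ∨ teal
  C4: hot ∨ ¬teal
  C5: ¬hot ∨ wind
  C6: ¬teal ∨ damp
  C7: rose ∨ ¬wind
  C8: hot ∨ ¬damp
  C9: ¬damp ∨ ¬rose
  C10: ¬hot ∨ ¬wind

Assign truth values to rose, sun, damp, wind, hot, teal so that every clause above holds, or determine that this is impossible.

Suppose sun = True.
Suppose hot = False.
Unit clause (¬teal) forces teal = False.
Unit clause (¬damp) forces damp = False.
Suppose rose = True.
No clause remains; wind is free.

rose: True; sun: True; damp: False; wind: False; hot: False; teal: False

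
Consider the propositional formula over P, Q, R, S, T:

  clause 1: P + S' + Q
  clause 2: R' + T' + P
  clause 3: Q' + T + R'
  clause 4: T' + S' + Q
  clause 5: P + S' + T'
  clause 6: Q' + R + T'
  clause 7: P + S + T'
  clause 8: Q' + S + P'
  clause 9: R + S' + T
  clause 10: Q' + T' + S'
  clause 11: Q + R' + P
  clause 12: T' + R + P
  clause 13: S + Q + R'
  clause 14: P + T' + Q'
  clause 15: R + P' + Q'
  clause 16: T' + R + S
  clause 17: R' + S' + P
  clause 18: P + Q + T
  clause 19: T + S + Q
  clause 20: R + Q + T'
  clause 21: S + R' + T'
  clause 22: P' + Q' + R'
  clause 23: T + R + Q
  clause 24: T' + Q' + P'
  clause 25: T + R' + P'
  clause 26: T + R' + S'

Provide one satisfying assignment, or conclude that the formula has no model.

Suppose P = 0.
Suppose S = 0.
From the singleton clause (T'), T = 0.
From the singleton clause (Q), Q = 1.
From the singleton clause (R'), R = 0.
All clauses are satisfied.

P: 0,  Q: 1,  R: 0,  S: 0,  T: 0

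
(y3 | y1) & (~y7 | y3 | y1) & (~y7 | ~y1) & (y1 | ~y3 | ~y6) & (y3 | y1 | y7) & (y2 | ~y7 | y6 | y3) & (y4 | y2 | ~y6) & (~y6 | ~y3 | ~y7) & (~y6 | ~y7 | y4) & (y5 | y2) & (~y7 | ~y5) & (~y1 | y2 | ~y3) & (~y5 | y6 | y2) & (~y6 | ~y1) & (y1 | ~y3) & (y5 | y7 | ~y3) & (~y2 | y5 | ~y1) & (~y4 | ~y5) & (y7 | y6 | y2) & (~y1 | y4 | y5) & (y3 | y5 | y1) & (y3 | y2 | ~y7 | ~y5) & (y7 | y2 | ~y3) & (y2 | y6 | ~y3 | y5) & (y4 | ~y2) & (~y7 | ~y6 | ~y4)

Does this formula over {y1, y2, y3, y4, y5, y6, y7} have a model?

Suppose y3 = 1.
The clause (y1) is unit, so y1 = 1.
The clause (~y7) is unit, so y7 = 0.
The clause (y2) is unit, so y2 = 1.
The clause (~y6) is unit, so y6 = 0.
The clause (y5) is unit, so y5 = 1.
The clause (~y4) is unit, so y4 = 0.
That conflicts with the unit clause (y4).
So y3 must be the other value — set y3 = 0.
The clause (y1) is unit, so y1 = 1.
The clause (~y7) is unit, so y7 = 0.
The clause (~y6) is unit, so y6 = 0.
The clause (y2) is unit, so y2 = 1.
The clause (y5) is unit, so y5 = 1.
The clause (~y4) is unit, so y4 = 0.
That conflicts with the unit clause (y4).
Either choice for y3 ends in contradiction.
No assignment satisfies every clause.

No, unsatisfiable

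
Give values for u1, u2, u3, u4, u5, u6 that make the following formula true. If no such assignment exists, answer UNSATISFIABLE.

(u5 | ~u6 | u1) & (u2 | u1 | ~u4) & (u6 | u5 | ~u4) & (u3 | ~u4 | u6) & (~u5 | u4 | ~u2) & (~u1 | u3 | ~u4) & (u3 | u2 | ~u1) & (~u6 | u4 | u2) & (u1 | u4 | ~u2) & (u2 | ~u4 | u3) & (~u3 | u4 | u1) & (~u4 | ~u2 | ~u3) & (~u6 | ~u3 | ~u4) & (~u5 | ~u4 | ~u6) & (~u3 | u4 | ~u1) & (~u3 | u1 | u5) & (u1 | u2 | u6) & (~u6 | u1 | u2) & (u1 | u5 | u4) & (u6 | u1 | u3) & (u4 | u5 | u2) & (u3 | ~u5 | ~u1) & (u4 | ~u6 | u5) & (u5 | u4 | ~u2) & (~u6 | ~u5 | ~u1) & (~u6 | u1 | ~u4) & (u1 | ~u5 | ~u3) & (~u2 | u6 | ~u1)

u1 ↦ 1,  u2 ↦ 0,  u3 ↦ 1,  u4 ↦ 1,  u5 ↦ 1,  u6 ↦ 0

Branch on u5: set u5 = 1.
Branch on u4: set u4 = 1.
The clause (~u6) is unit, so u6 = 0.
The clause (u3) is unit, so u3 = 1.
The clause (~u2) is unit, so u2 = 0.
The clause (u1) is unit, so u1 = 1.
Every clause now holds.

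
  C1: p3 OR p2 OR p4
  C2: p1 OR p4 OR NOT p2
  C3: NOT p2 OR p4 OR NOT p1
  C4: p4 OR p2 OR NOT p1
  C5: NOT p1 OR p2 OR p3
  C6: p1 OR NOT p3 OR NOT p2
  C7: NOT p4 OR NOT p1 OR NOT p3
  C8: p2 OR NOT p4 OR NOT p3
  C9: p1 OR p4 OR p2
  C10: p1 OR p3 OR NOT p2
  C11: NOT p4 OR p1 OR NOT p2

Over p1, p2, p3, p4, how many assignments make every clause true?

2

There are 2^4 = 16 truth assignments over (p1, p2, p3, p4).
Check each against the 11 clauses (columns in the order p1, p2, p3, p4):
  F F F F  ✗ fails (p3 OR p2 OR p4)
  F F F T  ✓ satisfies all
  F F T F  ✗ fails (p1 OR p4 OR p2)
  F F T T  ✗ fails (p2 OR NOT p4 OR NOT p3)
  F T F F  ✗ fails (p1 OR p4 OR NOT p2)
  F T F T  ✗ fails (p1 OR p3 OR NOT p2)
  F T T F  ✗ fails (p1 OR p4 OR NOT p2)
  F T T T  ✗ fails (p1 OR NOT p3 OR NOT p2)
  T F F F  ✗ fails (p3 OR p2 OR p4)
  T F F T  ✗ fails (NOT p1 OR p2 OR p3)
  T F T F  ✗ fails (p4 OR p2 OR NOT p1)
  T F T T  ✗ fails (NOT p4 OR NOT p1 OR NOT p3)
  T T F F  ✗ fails (NOT p2 OR p4 OR NOT p1)
  T T F T  ✓ satisfies all
  T T T F  ✗ fails (NOT p2 OR p4 OR NOT p1)
  T T T T  ✗ fails (NOT p4 OR NOT p1 OR NOT p3)
2 of the 16 rows are models.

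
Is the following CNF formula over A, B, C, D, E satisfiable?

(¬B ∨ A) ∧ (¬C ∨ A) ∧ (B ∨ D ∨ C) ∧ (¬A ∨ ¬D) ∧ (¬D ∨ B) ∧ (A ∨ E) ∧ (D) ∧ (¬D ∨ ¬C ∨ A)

Unsatisfiable

Unit clause (D) forces D = True.
Unit clause (¬A) forces A = False.
Unit clause (¬B) forces B = False.
That conflicts with the unit clause (B).
No assignment satisfies every clause.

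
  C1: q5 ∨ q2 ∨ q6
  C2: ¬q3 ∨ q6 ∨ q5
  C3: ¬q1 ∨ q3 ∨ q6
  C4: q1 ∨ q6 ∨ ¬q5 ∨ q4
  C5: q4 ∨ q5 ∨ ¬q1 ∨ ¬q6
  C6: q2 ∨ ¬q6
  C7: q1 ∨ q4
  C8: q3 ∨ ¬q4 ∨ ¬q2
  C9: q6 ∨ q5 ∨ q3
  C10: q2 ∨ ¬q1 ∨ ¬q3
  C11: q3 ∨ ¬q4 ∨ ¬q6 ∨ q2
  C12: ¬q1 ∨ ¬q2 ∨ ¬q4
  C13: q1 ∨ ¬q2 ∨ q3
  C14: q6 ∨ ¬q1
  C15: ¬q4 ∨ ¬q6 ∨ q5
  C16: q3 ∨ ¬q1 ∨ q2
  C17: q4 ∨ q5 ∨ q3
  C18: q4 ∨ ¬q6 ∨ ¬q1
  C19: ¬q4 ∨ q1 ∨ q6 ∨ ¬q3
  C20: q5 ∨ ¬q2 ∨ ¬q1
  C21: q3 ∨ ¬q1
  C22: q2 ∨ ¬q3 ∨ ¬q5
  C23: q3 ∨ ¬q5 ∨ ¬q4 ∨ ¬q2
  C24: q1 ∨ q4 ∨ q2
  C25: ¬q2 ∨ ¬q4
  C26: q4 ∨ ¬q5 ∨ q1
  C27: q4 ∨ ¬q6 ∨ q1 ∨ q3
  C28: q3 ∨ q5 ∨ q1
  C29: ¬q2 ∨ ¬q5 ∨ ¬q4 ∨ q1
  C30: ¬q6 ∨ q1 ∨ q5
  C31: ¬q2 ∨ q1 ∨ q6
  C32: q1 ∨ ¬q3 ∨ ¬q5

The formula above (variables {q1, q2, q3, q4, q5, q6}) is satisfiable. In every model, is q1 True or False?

False

Suppose q1 = True.
The clause (q6) is unit, so q6 = True.
The clause (q2) is unit, so q2 = True.
The clause (¬q4) is unit, so q4 = False.
That conflicts with the unit clause (q4).
So every satisfying assignment has q1 = False.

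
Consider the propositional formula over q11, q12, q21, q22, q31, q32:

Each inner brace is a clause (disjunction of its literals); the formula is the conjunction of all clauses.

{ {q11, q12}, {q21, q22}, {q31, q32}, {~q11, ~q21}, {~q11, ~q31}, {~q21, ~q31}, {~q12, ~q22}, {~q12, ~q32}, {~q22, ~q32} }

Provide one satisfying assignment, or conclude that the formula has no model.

Branch on q11: set q11 = 1.
(~q21) alone gives q21 = 0.
(q22) alone gives q22 = 1.
(~q31) alone gives q31 = 0.
(q32) alone gives q32 = 1.
But (~q32) is also a unit clause — contradiction.
Backtrack on q11: now try q11 = 0.
(q12) alone gives q12 = 1.
(~q22) alone gives q22 = 0.
(q21) alone gives q21 = 1.
(~q31) alone gives q31 = 0.
(q32) alone gives q32 = 1.
But (~q32) is also a unit clause — contradiction.
Both values of q11 lead to a conflict.

UNSATISFIABLE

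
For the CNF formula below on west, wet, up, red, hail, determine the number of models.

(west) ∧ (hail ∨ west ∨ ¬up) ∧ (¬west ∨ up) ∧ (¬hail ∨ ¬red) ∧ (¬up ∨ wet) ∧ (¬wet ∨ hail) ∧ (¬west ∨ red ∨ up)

There are 2^5 = 32 truth assignments over (west, wet, up, red, hail).
Split on up. With up = True, the clauses containing up are satisfied and ¬up drops from the rest; 1 of the 2^4 = 16 assignments to the other variables satisfy what remains.
With up = False, by the same count on the reduced clause set, 0 assignments work.
Total: 1 + 0 = 1.

1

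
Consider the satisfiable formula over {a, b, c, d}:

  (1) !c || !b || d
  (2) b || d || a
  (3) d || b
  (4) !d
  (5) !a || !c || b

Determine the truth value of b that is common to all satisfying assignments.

Suppose b = false.
From the singleton clause (d), d = true.
That conflicts with the unit clause (!d).
So every satisfying assignment has b = True.

True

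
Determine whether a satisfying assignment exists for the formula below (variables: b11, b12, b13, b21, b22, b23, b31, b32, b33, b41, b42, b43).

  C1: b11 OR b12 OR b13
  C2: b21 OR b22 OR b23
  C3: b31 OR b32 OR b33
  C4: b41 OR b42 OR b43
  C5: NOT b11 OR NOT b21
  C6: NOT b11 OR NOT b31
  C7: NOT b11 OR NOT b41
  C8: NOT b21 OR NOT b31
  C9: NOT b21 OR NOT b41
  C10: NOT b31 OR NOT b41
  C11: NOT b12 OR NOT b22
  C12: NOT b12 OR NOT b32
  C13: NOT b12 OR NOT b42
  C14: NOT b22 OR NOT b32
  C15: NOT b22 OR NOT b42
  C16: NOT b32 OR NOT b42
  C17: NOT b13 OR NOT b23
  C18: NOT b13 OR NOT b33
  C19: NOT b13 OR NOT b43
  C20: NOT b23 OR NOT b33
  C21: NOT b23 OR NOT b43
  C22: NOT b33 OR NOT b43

Try b11 = false.
Try b12 = true.
(NOT b22) alone gives b22 = false.
(NOT b32) alone gives b32 = false.
(NOT b42) alone gives b42 = false.
Try b21 = true.
(NOT b31) alone gives b31 = false.
(b33) alone gives b33 = true.
(NOT b41) alone gives b41 = false.
(b43) alone gives b43 = true.
Now (NOT b43) is unsatisfied and unit — conflict.
Backtrack on b21: now try b21 = false.
(b23) alone gives b23 = true.
(NOT b13) alone gives b13 = false.
(NOT b33) alone gives b33 = false.
(b31) alone gives b31 = true.
(NOT b41) alone gives b41 = false.
(b43) alone gives b43 = true.
Now (NOT b43) is unsatisfied and unit — conflict.
Both values of b21 lead to a conflict.
Backtrack on b12: now try b12 = false.
(b13) alone gives b13 = true.
(NOT b23) alone gives b23 = false.
(NOT b33) alone gives b33 = false.
(NOT b43) alone gives b43 = false.
Try b21 = true.
(NOT b31) alone gives b31 = false.
(b32) alone gives b32 = true.
(NOT b41) alone gives b41 = false.
(b42) alone gives b42 = true.
Now (NOT b42) is unsatisfied and unit — conflict.
Backtrack on b21: now try b21 = false.
(b22) alone gives b22 = true.
(NOT b32) alone gives b32 = false.
(b31) alone gives b31 = true.
(NOT b41) alone gives b41 = false.
(b42) alone gives b42 = true.
Now (NOT b42) is unsatisfied and unit — conflict.
Both values of b21 lead to a conflict.
Both values of b12 lead to a conflict.
Backtrack on b11: now try b11 = true.
(NOT b21) alone gives b21 = false.
(NOT b31) alone gives b31 = false.
(NOT b41) alone gives b41 = false.
Try b22 = true.
(NOT b12) alone gives b12 = false.
(NOT b32) alone gives b32 = false.
(b33) alone gives b33 = true.
(NOT b42) alone gives b42 = false.
(b43) alone gives b43 = true.
Now (NOT b43) is unsatisfied and unit — conflict.
Backtrack on b22: now try b22 = false.
(b23) alone gives b23 = true.
(NOT b13) alone gives b13 = false.
(NOT b33) alone gives b33 = false.
(b32) alone gives b32 = true.
(NOT b12) alone gives b12 = false.
(NOT b42) alone gives b42 = false.
(b43) alone gives b43 = true.
Now (NOT b43) is unsatisfied and unit — conflict.
Both values of b22 lead to a conflict.
Both values of b11 lead to a conflict.
No assignment satisfies every clause.

No, unsatisfiable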